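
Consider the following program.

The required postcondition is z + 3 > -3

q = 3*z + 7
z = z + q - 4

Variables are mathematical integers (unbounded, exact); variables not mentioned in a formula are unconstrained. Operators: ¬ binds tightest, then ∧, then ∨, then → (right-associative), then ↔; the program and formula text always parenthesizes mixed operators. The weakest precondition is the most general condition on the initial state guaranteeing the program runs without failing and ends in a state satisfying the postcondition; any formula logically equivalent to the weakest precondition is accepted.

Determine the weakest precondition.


Working backward. After the program, the postcondition z + 3 > -3 must hold; in canonical form it is z > -6.
Before z := z + q - 4: q + z > -2
Before q := 3*z + 7: 4*z > -9
Answer: WP = 4*z > -9


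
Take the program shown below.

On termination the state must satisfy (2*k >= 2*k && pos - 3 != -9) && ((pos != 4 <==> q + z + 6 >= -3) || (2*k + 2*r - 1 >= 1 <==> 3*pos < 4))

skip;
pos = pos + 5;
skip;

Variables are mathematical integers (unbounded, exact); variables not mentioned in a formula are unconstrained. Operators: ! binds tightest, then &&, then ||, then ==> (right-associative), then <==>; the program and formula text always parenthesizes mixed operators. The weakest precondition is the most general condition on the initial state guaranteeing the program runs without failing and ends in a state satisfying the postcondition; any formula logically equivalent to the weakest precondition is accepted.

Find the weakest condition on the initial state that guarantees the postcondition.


Working backward. After the program, the postcondition (2*k >= 2*k && pos - 3 != -9) && ((pos != 4 <==> q + z + 6 >= -3) || (2*k + 2*r - 1 >= 1 <==> 3*pos < 4)) must hold; in canonical form it is pos != -6 && ((pos != 4 <==> q + z >= -9) || (2*k + 2*r >= 2 <==> 3*pos < 4)).
Before skip: pos != -6 && ((pos != 4 <==> q + z >= -9) || (2*k + 2*r >= 2 <==> 3*pos < 4))
Before pos := pos + 5: pos != -11 && ((pos != -1 <==> q + z >= -9) || (2*k + 2*r >= 2 <==> 3*pos < -11))
Before skip: pos != -11 && ((pos != -1 <==> q + z >= -9) || (2*k + 2*r >= 2 <==> 3*pos < -11))
Answer: WP = pos != -11 && ((pos != -1 <==> q + z >= -9) || (2*k + 2*r >= 2 <==> 3*pos < -11))


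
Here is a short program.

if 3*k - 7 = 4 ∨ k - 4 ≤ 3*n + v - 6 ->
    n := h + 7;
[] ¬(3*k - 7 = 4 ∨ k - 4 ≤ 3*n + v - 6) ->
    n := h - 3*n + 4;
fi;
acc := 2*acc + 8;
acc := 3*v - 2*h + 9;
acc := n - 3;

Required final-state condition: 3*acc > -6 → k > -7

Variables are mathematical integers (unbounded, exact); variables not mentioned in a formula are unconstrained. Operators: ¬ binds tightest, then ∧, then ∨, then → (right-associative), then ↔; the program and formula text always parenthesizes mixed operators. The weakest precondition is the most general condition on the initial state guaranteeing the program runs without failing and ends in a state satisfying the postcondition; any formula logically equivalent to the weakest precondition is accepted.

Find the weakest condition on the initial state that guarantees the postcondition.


Working backward. After the program, 3*acc > -6 → k > -7 must hold.
Before acc := n - 3: 3*n > 3 → k > -7
Before acc := 3*v - 2*h + 9: 3*n > 3 → k > -7
Before acc := 2*acc + 8: 3*n > 3 → k > -7
Then branch requires 3*h > -18 → k > -7; else branch requires 3*h > 9*n - 9 → k > -7.
Before the if: ((3*k = 11 ∨ k ≤ 3*n + v - 2) → (3*h > -18 → k > -7)) ∧ ((¬(3*k = 11 ∨ k ≤ 3*n + v - 2)) → (3*h > 9*n - 9 → k > -7))
Answer: WP = ((3*k = 11 ∨ k ≤ 3*n + v - 2) → (3*h > -18 → k > -7)) ∧ ((¬(3*k = 11 ∨ k ≤ 3*n + v - 2)) → (3*h > 9*n - 9 → k > -7))


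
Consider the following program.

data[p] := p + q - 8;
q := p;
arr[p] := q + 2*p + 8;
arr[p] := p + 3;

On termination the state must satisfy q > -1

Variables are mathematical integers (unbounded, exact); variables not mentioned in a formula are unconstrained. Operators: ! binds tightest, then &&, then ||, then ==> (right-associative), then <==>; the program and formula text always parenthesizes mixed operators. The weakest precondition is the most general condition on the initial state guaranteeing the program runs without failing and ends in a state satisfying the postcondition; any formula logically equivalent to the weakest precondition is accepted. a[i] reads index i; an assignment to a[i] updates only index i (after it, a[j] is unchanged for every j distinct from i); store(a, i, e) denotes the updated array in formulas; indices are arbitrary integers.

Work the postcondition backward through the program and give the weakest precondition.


Working backward. After the program, q > -1 must hold.
Before arr[p] := p + 3: q > -1
Before arr[p] := q + 2*p + 8: q > -1
Before q := p: p > -1
Before data[p] := p + q - 8: p > -1
Answer: WP = p > -1


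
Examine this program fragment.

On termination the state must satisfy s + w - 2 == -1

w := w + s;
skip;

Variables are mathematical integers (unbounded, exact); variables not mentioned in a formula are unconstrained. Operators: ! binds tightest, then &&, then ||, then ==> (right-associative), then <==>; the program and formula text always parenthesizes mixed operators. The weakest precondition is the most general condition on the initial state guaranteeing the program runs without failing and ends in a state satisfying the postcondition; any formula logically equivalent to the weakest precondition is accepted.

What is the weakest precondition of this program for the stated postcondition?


Working backward. After the program, the postcondition s + w - 2 == -1 must hold; in canonical form it is s + w == 1.
Before skip: s + w == 1
Before w := w + s: 2*s + w == 1
Answer: WP = 2*s + w == 1


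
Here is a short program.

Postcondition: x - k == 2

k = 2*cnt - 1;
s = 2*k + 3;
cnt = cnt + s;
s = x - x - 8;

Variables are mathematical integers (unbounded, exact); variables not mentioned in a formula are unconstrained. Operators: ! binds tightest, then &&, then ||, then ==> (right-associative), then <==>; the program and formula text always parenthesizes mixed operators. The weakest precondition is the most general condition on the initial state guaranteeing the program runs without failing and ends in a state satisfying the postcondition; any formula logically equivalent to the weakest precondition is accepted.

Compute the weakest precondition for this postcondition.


Working backward. After the program, the postcondition x - k == 2 must hold; in canonical form it is x == k + 2.
Before s := x - x - 8: x == k + 2
Before cnt := cnt + s: x == k + 2
Before s := 2*k + 3: x == k + 2
Before k := 2*cnt - 1: x == 2*cnt + 1
Answer: WP = x == 2*cnt + 1


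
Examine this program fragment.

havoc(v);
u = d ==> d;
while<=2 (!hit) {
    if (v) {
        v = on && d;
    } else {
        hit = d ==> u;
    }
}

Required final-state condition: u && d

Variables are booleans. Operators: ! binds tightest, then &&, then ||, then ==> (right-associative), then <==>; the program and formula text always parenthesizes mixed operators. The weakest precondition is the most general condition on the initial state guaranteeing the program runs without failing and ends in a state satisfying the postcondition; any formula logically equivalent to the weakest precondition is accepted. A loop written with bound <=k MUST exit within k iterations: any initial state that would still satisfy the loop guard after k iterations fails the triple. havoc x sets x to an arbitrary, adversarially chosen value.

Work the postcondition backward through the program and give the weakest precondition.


Working backward. After the program, u && d must hold.
Before the loop (bound <=2), unroll the exhaustion recursion (WP_0 = exit-now case; WP_j = one more guarded iteration, up to j = 2):
  WP_0: hit && u && d
  WP_1: ((!hit) ==> ((v ==> (hit && u && d)) && ((!v) ==> ((d ==> u) && u && d)))) && (hit ==> (u && d))
  WP_2: ((!hit) ==> ((v ==> (((!hit) ==> (((on && d) ==> (hit && u && d)) && ((!(on && d)) ==> ((d ==> u) && u && d)))) && (hit ==> (u && d)))) && ((!v) ==> (((!(d ==> u)) ==> ((v ==> ((d ==> u) && u && d)) && ((!v) ==> ((d ==> u) && u && d)))) && ((d ==> u) ==> (u && d)))))) && (hit ==> (u && d))
So before the loop: ((!hit) ==> ((v ==> (((!hit) ==> (((on && d) ==> (hit && u && d)) && ((!(on && d)) ==> ((d ==> u) && u && d)))) && (hit ==> (u && d)))) && ((!v) ==> (((!(d ==> u)) ==> ((v ==> ((d ==> u) && u && d)) && ((!v) ==> ((d ==> u) && u && d)))) && ((d ==> u) ==> (u && d)))))) && (hit ==> (u && d))
Before u := d ==> d: ((!hit) ==> ((v ==> (((!hit) ==> (((on && d) ==> (hit && d)) && ((!(on && d)) ==> d))) && (hit ==> d))) && ((!v) ==> d))) && (hit ==> d)
Before havoc v: ((!hit) ==> (((!hit) ==> (((on && d) ==> (hit && d)) && ((!(on && d)) ==> d))) && (hit ==> d))) && (hit ==> d) && ((!hit) ==> d)
Answer: WP = ((!hit) ==> (((!hit) ==> (((on && d) ==> (hit && d)) && ((!(on && d)) ==> d))) && (hit ==> d))) && (hit ==> d) && ((!hit) ==> d)


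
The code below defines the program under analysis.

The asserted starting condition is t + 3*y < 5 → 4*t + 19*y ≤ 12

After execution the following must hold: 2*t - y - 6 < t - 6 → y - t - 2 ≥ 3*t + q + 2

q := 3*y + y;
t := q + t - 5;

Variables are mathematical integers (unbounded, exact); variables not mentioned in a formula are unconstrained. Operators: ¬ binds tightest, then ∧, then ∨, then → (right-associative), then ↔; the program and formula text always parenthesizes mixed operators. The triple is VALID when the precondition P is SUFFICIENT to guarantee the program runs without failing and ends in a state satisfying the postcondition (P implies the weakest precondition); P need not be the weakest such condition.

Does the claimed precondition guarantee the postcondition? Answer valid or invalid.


Working backward. After the program, the postcondition 2*t - y - 6 < t - 6 → y - t - 2 ≥ 3*t + q + 2 must hold; in canonical form it is t < y → y ≥ q + 4*t + 4.
Before t := q + t - 5: q + t < y + 5 → y ≥ 5*q + 4*t - 16
Before q := 3*y + y: t + 3*y < 5 → 4*t + 19*y ≤ 16
The weakest precondition is t + 3*y < 5 → 4*t + 19*y ≤ 16.
Check whether t + 3*y < 5 → 4*t + 19*y ≤ 12 implies it.
Every state satisfying the precondition satisfies the weakest precondition: the implication holds.
Answer: valid


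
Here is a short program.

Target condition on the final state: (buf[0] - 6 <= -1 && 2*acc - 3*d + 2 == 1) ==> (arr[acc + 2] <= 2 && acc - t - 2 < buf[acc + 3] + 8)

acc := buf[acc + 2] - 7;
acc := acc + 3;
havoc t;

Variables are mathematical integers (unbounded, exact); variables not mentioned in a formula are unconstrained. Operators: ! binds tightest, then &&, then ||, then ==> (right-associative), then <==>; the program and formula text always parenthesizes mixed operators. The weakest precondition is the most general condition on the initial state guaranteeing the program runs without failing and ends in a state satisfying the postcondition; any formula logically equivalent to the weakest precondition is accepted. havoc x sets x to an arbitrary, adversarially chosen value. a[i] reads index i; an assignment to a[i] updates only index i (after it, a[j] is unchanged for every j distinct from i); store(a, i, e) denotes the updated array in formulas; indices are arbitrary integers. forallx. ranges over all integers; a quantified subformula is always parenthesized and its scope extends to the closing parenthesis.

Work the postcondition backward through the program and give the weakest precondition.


Working backward. After the program, the postcondition (buf[0] - 6 <= -1 && 2*acc - 3*d + 2 == 1) ==> (arr[acc + 2] <= 2 && acc - t - 2 < buf[acc + 3] + 8) must hold; in canonical form it is (buf[0] <= 5 && 2*acc == 3*d - 1) ==> (arr[acc + 2] <= 2 && acc < buf[acc + 3] + t + 10).
Before havoc t: forall t_1. ((buf[0] <= 5 && 2*acc == 3*d - 1) ==> (arr[acc + 2] <= 2 && acc < buf[acc + 3] + t_1 + 10))
Before acc := acc + 3: forall t_1. ((buf[0] <= 5 && 2*acc == 3*d - 7) ==> (arr[acc + 5] <= 2 && acc < buf[acc + 6] + t_1 + 7))
Before acc := buf[acc + 2] - 7: forall t_1. ((buf[0] <= 5 && 2*buf[acc + 2] == 3*d + 7) ==> (arr[buf[acc + 2] - 2] <= 2 && buf[acc + 2] < buf[buf[acc + 2] - 1] + t_1 + 14))
Answer: WP = forall t_1. ((buf[0] <= 5 && 2*buf[acc + 2] == 3*d + 7) ==> (arr[buf[acc + 2] - 2] <= 2 && buf[acc + 2] < buf[buf[acc + 2] - 1] + t_1 + 14))


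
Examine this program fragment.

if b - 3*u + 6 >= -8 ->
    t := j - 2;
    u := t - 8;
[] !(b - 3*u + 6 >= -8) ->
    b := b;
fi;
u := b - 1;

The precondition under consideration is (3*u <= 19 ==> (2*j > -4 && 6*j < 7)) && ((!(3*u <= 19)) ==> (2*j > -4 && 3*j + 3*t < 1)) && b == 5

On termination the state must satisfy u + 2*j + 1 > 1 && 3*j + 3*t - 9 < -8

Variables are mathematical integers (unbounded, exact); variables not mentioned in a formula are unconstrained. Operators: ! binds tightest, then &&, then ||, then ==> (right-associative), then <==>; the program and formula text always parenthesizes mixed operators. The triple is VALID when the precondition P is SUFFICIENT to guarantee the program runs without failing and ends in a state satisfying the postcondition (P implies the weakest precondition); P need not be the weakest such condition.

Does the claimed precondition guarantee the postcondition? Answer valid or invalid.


Working backward. After the program, the postcondition u + 2*j + 1 > 1 && 3*j + 3*t - 9 < -8 must hold; in canonical form it is 2*j + u > 0 && 3*j + 3*t < 1.
Before u := b - 1: b + 2*j > 1 && 3*j + 3*t < 1
Then branch requires b + 2*j > 1 && 6*j < 7; else branch requires b + 2*j > 1 && 3*j + 3*t < 1.
Before the if: (b >= 3*u - 14 ==> (b + 2*j > 1 && 6*j < 7)) && ((!(b >= 3*u - 14)) ==> (b + 2*j > 1 && 3*j + 3*t < 1))
The weakest precondition is (b >= 3*u - 14 ==> (b + 2*j > 1 && 6*j < 7)) && ((!(b >= 3*u - 14)) ==> (b + 2*j > 1 && 3*j + 3*t < 1)).
Check whether (3*u <= 19 ==> (2*j > -4 && 6*j < 7)) && ((!(3*u <= 19)) ==> (2*j > -4 && 3*j + 3*t < 1)) && b == 5 implies it.
Every state satisfying the precondition satisfies the weakest precondition: the implication holds.
Answer: valid


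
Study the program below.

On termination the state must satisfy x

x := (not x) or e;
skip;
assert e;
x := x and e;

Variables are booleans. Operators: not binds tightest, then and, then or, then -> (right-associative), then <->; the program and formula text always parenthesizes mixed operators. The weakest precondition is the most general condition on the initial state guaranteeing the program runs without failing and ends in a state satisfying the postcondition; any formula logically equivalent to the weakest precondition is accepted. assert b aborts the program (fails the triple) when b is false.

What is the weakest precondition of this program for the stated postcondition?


Working backward. After the program, x must hold.
Before x := x and e: x and e
Before assert e: e and x
Before skip: e and x
Before x := (not x) or e: e and ((not x) or e)
Answer: WP = e and ((not x) or e)


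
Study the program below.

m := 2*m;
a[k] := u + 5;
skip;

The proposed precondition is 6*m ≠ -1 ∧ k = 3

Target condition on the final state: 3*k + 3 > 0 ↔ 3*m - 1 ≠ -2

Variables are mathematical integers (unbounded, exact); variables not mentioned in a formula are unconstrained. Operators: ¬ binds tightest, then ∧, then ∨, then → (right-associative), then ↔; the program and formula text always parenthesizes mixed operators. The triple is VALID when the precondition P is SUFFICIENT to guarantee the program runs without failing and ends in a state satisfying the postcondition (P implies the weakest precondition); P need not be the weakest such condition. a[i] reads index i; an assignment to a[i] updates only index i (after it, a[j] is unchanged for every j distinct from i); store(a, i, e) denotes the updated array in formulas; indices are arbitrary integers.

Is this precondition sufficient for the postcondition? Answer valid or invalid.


Working backward. After the program, the postcondition 3*k + 3 > 0 ↔ 3*m - 1 ≠ -2 must hold; in canonical form it is 3*k > -3 ↔ 3*m ≠ -1.
Before skip: 3*k > -3 ↔ 3*m ≠ -1
Before a[k] := u + 5: 3*k > -3 ↔ 3*m ≠ -1
Before m := 2*m: 3*k > -3 ↔ 6*m ≠ -1
The weakest precondition is 3*k > -3 ↔ 6*m ≠ -1.
Check whether 6*m ≠ -1 ∧ k = 3 implies it.
Every state satisfying the precondition satisfies the weakest precondition: the implication holds.
Answer: valid


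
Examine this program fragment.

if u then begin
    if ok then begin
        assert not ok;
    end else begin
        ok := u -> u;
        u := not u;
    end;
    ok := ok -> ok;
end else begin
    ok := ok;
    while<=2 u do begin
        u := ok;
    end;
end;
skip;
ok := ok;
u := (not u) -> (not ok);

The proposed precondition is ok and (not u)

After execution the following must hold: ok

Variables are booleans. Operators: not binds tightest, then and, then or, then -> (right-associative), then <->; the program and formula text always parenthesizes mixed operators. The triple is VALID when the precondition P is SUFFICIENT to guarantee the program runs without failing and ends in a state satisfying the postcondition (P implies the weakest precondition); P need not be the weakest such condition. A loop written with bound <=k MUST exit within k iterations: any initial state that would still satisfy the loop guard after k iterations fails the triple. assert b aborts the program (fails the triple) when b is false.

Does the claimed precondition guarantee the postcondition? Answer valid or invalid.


Working backward. After the program, ok must hold.
Before u := (not u) -> (not ok): ok
Before ok := ok: ok
Before skip: ok
Then branch requires ok -> (not ok); else branch requires (u -> ((not ok) and ((not ok) -> ok))) and ((not u) -> ok).
Before the if: (u -> (ok -> (not ok))) and ((not u) -> ((u -> ((not ok) and ((not ok) -> ok))) and ((not u) -> ok)))
The weakest precondition is (u -> (ok -> (not ok))) and ((not u) -> ((u -> ((not ok) and ((not ok) -> ok))) and ((not u) -> ok))).
Check whether ok and (not u) implies it.
Every state satisfying the precondition satisfies the weakest precondition: the implication holds.
Answer: valid


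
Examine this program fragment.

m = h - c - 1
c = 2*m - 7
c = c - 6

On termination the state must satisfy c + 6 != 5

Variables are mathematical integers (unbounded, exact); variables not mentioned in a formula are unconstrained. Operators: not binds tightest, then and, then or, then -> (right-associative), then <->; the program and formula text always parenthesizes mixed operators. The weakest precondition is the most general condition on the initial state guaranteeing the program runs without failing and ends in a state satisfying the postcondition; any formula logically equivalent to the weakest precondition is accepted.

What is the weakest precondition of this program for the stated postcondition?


Working backward. After the program, the postcondition c + 6 != 5 must hold; in canonical form it is c != -1.
Before c := c - 6: c != 5
Before c := 2*m - 7: 2*m != 12
Before m := h - c - 1: 2*h != 2*c + 14
Answer: WP = 2*h != 2*c + 14


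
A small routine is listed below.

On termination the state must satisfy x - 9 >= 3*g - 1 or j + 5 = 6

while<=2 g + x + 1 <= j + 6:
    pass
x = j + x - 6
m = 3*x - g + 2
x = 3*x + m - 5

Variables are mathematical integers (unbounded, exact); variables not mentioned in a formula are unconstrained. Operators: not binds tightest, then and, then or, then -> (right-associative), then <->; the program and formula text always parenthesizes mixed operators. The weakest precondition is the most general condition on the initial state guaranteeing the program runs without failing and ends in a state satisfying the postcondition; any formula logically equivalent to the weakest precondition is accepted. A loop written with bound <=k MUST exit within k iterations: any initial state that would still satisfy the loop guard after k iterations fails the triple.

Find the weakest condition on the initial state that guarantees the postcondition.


Working backward. After the program, the postcondition x - 9 >= 3*g - 1 or j + 5 = 6 must hold; in canonical form it is x >= 3*g + 8 or j = 1.
Before x := 3*x + m - 5: m + 3*x >= 3*g + 13 or j = 1
Before m := 3*x - g + 2: 6*x >= 4*g + 11 or j = 1
Before x := j + x - 6: 6*j + 6*x >= 4*g + 47 or j = 1
Before the loop (bound <=2), unroll the exhaustion recursion (WP_0 = exit-now case; WP_j = one more guarded iteration, up to j = 2):
  WP_0: (not (g + x <= j + 5)) and (6*j + 6*x >= 4*g + 47 or j = 1)
  WP_1: (g + x <= j + 5 -> ((not (g + x <= j + 5)) and (6*j + 6*x >= 4*g + 47 or j = 1))) and ((not (g + x <= j + 5)) -> (6*j + 6*x >= 4*g + 47 or j = 1))
  WP_2: (g + x <= j + 5 -> ((g + x <= j + 5 -> ((not (g + x <= j + 5)) and (6*j + 6*x >= 4*g + 47 or j = 1))) and ((not (g + x <= j + 5)) -> (6*j + 6*x >= 4*g + 47 or j = 1)))) and ((not (g + x <= j + 5)) -> (6*j + 6*x >= 4*g + 47 or j = 1))
So before the loop: (g + x <= j + 5 -> ((g + x <= j + 5 -> ((not (g + x <= j + 5)) and (6*j + 6*x >= 4*g + 47 or j = 1))) and ((not (g + x <= j + 5)) -> (6*j + 6*x >= 4*g + 47 or j = 1)))) and ((not (g + x <= j + 5)) -> (6*j + 6*x >= 4*g + 47 or j = 1))
Answer: WP = (g + x <= j + 5 -> ((g + x <= j + 5 -> ((not (g + x <= j + 5)) and (6*j + 6*x >= 4*g + 47 or j = 1))) and ((not (g + x <= j + 5)) -> (6*j + 6*x >= 4*g + 47 or j = 1)))) and ((not (g + x <= j + 5)) -> (6*j + 6*x >= 4*g + 47 or j = 1))


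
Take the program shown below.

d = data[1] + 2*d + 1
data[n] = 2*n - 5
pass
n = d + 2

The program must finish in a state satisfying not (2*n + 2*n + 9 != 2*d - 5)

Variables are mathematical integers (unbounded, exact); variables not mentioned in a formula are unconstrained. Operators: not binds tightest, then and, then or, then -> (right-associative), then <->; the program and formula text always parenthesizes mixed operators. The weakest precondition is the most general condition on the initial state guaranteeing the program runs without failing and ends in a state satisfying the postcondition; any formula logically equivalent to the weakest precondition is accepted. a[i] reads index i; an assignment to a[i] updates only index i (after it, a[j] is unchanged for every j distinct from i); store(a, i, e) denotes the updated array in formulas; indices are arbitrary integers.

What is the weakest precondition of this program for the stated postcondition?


Working backward. After the program, the postcondition not (2*n + 2*n + 9 != 2*d - 5) must hold; in canonical form it is not (4*n != 2*d - 14).
Before n := d + 2: not (2*d != -22)
Before skip: not (2*d != -22)
Before data[n] := 2*n - 5: not (2*d != -22)
Before d := data[1] + 2*d + 1: not (2*data[1] + 4*d != -24)
Answer: WP = not (2*data[1] + 4*d != -24)


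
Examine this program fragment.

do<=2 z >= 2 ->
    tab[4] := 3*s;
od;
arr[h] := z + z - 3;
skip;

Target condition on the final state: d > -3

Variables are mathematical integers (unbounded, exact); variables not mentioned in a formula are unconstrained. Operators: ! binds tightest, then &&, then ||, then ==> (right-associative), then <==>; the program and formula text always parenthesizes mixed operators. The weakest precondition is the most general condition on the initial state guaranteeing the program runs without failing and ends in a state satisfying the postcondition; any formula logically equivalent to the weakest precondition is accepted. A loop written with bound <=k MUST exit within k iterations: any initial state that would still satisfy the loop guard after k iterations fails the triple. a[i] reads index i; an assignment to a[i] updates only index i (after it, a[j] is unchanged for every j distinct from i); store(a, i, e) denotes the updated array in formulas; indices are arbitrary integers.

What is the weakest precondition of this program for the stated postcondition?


Working backward. After the program, d > -3 must hold.
Before skip: d > -3
Before arr[h] := z + z - 3: d > -3
Before the loop (bound <=2), unroll the exhaustion recursion (WP_0 = exit-now case; WP_j = one more guarded iteration, up to j = 2):
  WP_0: (!(z >= 2)) && d > -3
  WP_1: (z >= 2 ==> ((!(z >= 2)) && d > -3)) && ((!(z >= 2)) ==> d > -3)
  WP_2: (z >= 2 ==> ((z >= 2 ==> ((!(z >= 2)) && d > -3)) && ((!(z >= 2)) ==> d > -3))) && ((!(z >= 2)) ==> d > -3)
So before the loop: (z >= 2 ==> ((z >= 2 ==> ((!(z >= 2)) && d > -3)) && ((!(z >= 2)) ==> d > -3))) && ((!(z >= 2)) ==> d > -3)
Answer: WP = (z >= 2 ==> ((z >= 2 ==> ((!(z >= 2)) && d > -3)) && ((!(z >= 2)) ==> d > -3))) && ((!(z >= 2)) ==> d > -3)


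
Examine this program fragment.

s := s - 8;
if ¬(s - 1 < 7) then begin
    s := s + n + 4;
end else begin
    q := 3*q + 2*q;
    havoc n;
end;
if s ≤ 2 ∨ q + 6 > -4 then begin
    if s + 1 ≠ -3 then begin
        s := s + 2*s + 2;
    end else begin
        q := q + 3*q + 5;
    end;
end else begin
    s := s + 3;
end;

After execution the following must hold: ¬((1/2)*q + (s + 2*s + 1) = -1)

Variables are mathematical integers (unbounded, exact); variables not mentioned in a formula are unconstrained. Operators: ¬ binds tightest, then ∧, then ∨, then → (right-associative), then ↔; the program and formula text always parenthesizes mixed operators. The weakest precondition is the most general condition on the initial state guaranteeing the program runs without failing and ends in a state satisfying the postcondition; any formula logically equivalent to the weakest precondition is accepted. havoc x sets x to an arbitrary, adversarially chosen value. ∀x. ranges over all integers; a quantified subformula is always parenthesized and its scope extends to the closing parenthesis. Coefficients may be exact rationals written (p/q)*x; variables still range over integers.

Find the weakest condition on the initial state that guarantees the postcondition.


Working backward. After the program, the postcondition ¬((1/2)*q + (s + 2*s + 1) = -1) must hold; in canonical form it is ¬((1/2)*q + 3*s = -2).
Then branch requires (s ≠ -4 → (¬((1/2)*q + 9*s = -8))) ∧ ((¬(s ≠ -4)) → (¬(2*q + 3*s = -9/2))); else branch requires ¬((1/2)*q + 3*s = -11).
Before the if: ((s ≤ 2 ∨ q > -10) → ((s ≠ -4 → (¬((1/2)*q + 9*s = -8))) ∧ ((¬(s ≠ -4)) → (¬(2*q + 3*s = -9/2))))) ∧ ((¬(s ≤ 2 ∨ q > -10)) → (¬((1/2)*q + 3*s = -11)))
Then branch requires ((n + s ≤ -2 ∨ q > -10) → ((n + s ≠ -8 → (¬(9*n + (1/2)*q + 9*s = -44))) ∧ ((¬(n + s ≠ -8)) → (¬(3*n + 2*q + 3*s = -33/2))))) ∧ ((¬(n + s ≤ -2 ∨ q > -10)) → (¬(3*n + (1/2)*q + 3*s = -23))); else branch requires ((s ≤ 2 ∨ 5*q > -10) → ((s ≠ -4 → (¬((5/2)*q + 9*s = -8))) ∧ ((¬(s ≠ -4)) → (¬(10*q + 3*s = -9/2))))) ∧ ((¬(s ≤ 2 ∨ 5*q > -10)) → (¬((5/2)*q + 3*s = -11))).
Before the if: ((¬(s < 8)) → (((n + s ≤ -2 ∨ q > -10) → ((n + s ≠ -8 → (¬(9*n + (1/2)*q + 9*s = -44))) ∧ ((¬(n + s ≠ -8)) → (¬(3*n + 2*q + 3*s = -33/2))))) ∧ ((¬(n + s ≤ -2 ∨ q > -10)) → (¬(3*n + (1/2)*q + 3*s = -23))))) ∧ (s < 8 → (((s ≤ 2 ∨ 5*q > -10) → ((s ≠ -4 → (¬((5/2)*q + 9*s = -8))) ∧ ((¬(s ≠ -4)) → (¬(10*q + 3*s = -9/2))))) ∧ ((¬(s ≤ 2 ∨ 5*q > -10)) → (¬((5/2)*q + 3*s = -11)))))
Before s := s - 8: ((¬(s < 16)) → (((n + s ≤ 6 ∨ q > -10) → ((n + s ≠ 0 → (¬(9*n + (1/2)*q + 9*s = 28))) ∧ ((¬(n + s ≠ 0)) → (¬(3*n + 2*q + 3*s = 15/2))))) ∧ ((¬(n + s ≤ 6 ∨ q > -10)) → (¬(3*n + (1/2)*q + 3*s = 1))))) ∧ (s < 16 → (((s ≤ 10 ∨ 5*q > -10) → ((s ≠ 4 → (¬((5/2)*q + 9*s = 64))) ∧ ((¬(s ≠ 4)) → (¬(10*q + 3*s = 39/2))))) ∧ ((¬(s ≤ 10 ∨ 5*q > -10)) → (¬((5/2)*q + 3*s = 13)))))
Answer: WP = ((¬(s < 16)) → (((n + s ≤ 6 ∨ q > -10) → ((n + s ≠ 0 → (¬(9*n + (1/2)*q + 9*s = 28))) ∧ ((¬(n + s ≠ 0)) → (¬(3*n + 2*q + 3*s = 15/2))))) ∧ ((¬(n + s ≤ 6 ∨ q > -10)) → (¬(3*n + (1/2)*q + 3*s = 1))))) ∧ (s < 16 → (((s ≤ 10 ∨ 5*q > -10) → ((s ≠ 4 → (¬((5/2)*q + 9*s = 64))) ∧ ((¬(s ≠ 4)) → (¬(10*q + 3*s = 39/2))))) ∧ ((¬(s ≤ 10 ∨ 5*q > -10)) → (¬((5/2)*q + 3*s = 13)))))


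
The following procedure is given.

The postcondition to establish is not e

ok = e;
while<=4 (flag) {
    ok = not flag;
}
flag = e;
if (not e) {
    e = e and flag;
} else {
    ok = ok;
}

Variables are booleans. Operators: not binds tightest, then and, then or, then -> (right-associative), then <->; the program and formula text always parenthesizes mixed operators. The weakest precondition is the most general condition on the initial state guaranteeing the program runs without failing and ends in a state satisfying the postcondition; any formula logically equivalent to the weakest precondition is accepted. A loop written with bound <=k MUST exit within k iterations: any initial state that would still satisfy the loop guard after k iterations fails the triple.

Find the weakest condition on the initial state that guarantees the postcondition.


Working backward. After the program, not e must hold.
Then branch requires not (e and flag); else branch requires not e.
Before the if: ((not e) -> (not (e and flag))) and (e -> (not e))
Before flag := e: e -> (not e)
Before the loop (bound <=4), unroll the exhaustion recursion (WP_0 = exit-now case; WP_j = one more guarded iteration, up to j = 4):
  WP_0: (not flag) and (e -> (not e))
  WP_1: (flag -> ((not flag) and (e -> (not e)))) and ((not flag) -> (e -> (not e)))
  WP_2: (flag -> ((flag -> ((not flag) and (e -> (not e)))) and ((not flag) -> (e -> (not e))))) and ((not flag) -> (e -> (not e)))
  WP_3: (flag -> ((flag -> ((flag -> ((not flag) and (e -> (not e)))) and ((not flag) -> (e -> (not e))))) and ((not flag) -> (e -> (not e))))) and ((not flag) -> (e -> (not e)))
  WP_4: (flag -> ((flag -> ((flag -> ((flag -> ((not flag) and (e -> (not e)))) and ((not flag) -> (e -> (not e))))) and ((not flag) -> (e -> (not e))))) and ((not flag) -> (e -> (not e))))) and ((not flag) -> (e -> (not e)))
So before the loop: (flag -> ((flag -> ((flag -> ((flag -> ((not flag) and (e -> (not e)))) and ((not flag) -> (e -> (not e))))) and ((not flag) -> (e -> (not e))))) and ((not flag) -> (e -> (not e))))) and ((not flag) -> (e -> (not e)))
Before ok := e: (flag -> ((flag -> ((flag -> ((flag -> ((not flag) and (e -> (not e)))) and ((not flag) -> (e -> (not e))))) and ((not flag) -> (e -> (not e))))) and ((not flag) -> (e -> (not e))))) and ((not flag) -> (e -> (not e)))
Answer: WP = (flag -> ((flag -> ((flag -> ((flag -> ((not flag) and (e -> (not e)))) and ((not flag) -> (e -> (not e))))) and ((not flag) -> (e -> (not e))))) and ((not flag) -> (e -> (not e))))) and ((not flag) -> (e -> (not e)))


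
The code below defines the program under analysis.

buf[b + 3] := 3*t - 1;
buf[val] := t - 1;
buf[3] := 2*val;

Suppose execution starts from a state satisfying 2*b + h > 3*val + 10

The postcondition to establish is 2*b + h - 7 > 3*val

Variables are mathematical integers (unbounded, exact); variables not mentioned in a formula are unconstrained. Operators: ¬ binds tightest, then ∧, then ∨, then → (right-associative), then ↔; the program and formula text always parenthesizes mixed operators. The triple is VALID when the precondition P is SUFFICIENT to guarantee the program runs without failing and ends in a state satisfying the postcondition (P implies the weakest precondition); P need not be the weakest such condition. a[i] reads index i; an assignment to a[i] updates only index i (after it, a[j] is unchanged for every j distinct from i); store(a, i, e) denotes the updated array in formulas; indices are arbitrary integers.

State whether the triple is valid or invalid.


Working backward. After the program, the postcondition 2*b + h - 7 > 3*val must hold; in canonical form it is 2*b + h > 3*val + 7.
Before buf[3] := 2*val: 2*b + h > 3*val + 7
Before buf[val] := t - 1: 2*b + h > 3*val + 7
Before buf[b + 3] := 3*t - 1: 2*b + h > 3*val + 7
The weakest precondition is 2*b + h > 3*val + 7.
Check whether 2*b + h > 3*val + 10 implies it.
Every state satisfying the precondition satisfies the weakest precondition: the implication holds.
Answer: valid


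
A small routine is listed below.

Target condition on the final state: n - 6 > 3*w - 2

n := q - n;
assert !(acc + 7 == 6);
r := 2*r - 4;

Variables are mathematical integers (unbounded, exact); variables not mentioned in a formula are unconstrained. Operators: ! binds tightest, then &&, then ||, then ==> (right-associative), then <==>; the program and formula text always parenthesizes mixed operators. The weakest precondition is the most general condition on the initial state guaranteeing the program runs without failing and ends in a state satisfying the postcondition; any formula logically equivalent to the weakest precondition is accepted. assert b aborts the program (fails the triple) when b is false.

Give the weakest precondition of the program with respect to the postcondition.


Working backward. After the program, the postcondition n - 6 > 3*w - 2 must hold; in canonical form it is n > 3*w + 4.
Before r := 2*r - 4: n > 3*w + 4
Before assert !(acc + 7 == 6): (!(acc == -1)) && n > 3*w + 4
Before n := q - n: (!(acc == -1)) && q > n + 3*w + 4
Answer: WP = (!(acc == -1)) && q > n + 3*w + 4


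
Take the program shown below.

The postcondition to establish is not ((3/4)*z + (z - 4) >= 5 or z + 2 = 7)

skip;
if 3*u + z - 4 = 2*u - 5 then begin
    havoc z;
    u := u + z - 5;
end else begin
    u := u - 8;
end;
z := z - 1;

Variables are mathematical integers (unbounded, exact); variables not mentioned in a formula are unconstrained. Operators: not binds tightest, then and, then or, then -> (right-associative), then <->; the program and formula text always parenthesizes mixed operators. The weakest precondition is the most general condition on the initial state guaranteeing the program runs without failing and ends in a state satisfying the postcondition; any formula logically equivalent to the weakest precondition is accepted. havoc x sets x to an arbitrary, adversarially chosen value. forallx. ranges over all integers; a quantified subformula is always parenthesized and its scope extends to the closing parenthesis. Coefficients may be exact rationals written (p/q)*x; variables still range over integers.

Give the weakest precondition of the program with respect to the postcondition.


Working backward. After the program, the postcondition not ((3/4)*z + (z - 4) >= 5 or z + 2 = 7) must hold; in canonical form it is not ((7/4)*z >= 9 or z = 5).
Before z := z - 1: not ((7/4)*z >= 43/4 or z = 6)
Then branch requires forall z_1. (not ((7/4)*z_1 >= 43/4 or z_1 = 6)); else branch requires not ((7/4)*z >= 43/4 or z = 6).
Before the if: (u + z = -1 -> (forall z_1. (not ((7/4)*z_1 >= 43/4 or z_1 = 6)))) and ((not (u + z = -1)) -> (not ((7/4)*z >= 43/4 or z = 6)))
Before skip: (u + z = -1 -> (forall z_1. (not ((7/4)*z_1 >= 43/4 or z_1 = 6)))) and ((not (u + z = -1)) -> (not ((7/4)*z >= 43/4 or z = 6)))
Answer: WP = (u + z = -1 -> (forall z_1. (not ((7/4)*z_1 >= 43/4 or z_1 = 6)))) and ((not (u + z = -1)) -> (not ((7/4)*z >= 43/4 or z = 6)))


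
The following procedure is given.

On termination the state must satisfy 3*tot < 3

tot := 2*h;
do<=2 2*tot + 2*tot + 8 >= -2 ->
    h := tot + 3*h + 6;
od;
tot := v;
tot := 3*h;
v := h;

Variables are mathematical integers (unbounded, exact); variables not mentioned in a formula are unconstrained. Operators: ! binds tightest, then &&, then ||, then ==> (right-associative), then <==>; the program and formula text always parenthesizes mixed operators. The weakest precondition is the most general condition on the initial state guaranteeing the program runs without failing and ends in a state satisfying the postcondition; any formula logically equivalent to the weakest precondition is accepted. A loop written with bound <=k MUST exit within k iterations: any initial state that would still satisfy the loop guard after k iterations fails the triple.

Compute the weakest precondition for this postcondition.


Working backward. After the program, 3*tot < 3 must hold.
Before v := h: 3*tot < 3
Before tot := 3*h: 9*h < 3
Before tot := v: 9*h < 3
Before the loop (bound <=2), unroll the exhaustion recursion (WP_0 = exit-now case; WP_j = one more guarded iteration, up to j = 2):
  WP_0: (!(4*tot >= -10)) && 9*h < 3
  WP_1: (4*tot >= -10 ==> ((!(4*tot >= -10)) && 27*h + 9*tot < -51)) && ((!(4*tot >= -10)) ==> 9*h < 3)
  WP_2: (4*tot >= -10 ==> ((4*tot >= -10 ==> ((!(4*tot >= -10)) && 81*h + 36*tot < -213)) && ((!(4*tot >= -10)) ==> 27*h + 9*tot < -51))) && ((!(4*tot >= -10)) ==> 9*h < 3)
So before the loop: (4*tot >= -10 ==> ((4*tot >= -10 ==> ((!(4*tot >= -10)) && 81*h + 36*tot < -213)) && ((!(4*tot >= -10)) ==> 27*h + 9*tot < -51))) && ((!(4*tot >= -10)) ==> 9*h < 3)
Before tot := 2*h: (8*h >= -10 ==> ((8*h >= -10 ==> ((!(8*h >= -10)) && 153*h < -213)) && ((!(8*h >= -10)) ==> 45*h < -51))) && ((!(8*h >= -10)) ==> 9*h < 3)
Answer: WP = (8*h >= -10 ==> ((8*h >= -10 ==> ((!(8*h >= -10)) && 153*h < -213)) && ((!(8*h >= -10)) ==> 45*h < -51))) && ((!(8*h >= -10)) ==> 9*h < 3)


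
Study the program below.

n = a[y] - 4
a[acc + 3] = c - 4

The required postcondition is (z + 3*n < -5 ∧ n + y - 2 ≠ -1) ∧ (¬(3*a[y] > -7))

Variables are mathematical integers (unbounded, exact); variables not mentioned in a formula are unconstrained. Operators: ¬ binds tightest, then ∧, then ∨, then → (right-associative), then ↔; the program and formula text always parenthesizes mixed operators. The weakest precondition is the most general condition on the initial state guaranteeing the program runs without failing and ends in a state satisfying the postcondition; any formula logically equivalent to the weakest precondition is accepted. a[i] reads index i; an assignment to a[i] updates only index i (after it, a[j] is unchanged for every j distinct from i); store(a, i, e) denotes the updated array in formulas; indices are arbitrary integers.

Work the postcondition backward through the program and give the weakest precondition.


Working backward. After the program, the postcondition (z + 3*n < -5 ∧ n + y - 2 ≠ -1) ∧ (¬(3*a[y] > -7)) must hold; in canonical form it is 3*n + z < -5 ∧ n + y ≠ 1 ∧ (¬(3*a[y] > -7)).
Before a[acc + 3] := c - 4: 3*n + z < -5 ∧ n + y ≠ 1 ∧ (¬(3*store(a, acc + 3, c - 4)[y] > -7))
Before n := a[y] - 4: 3*a[y] + z < 7 ∧ a[y] + y ≠ 5 ∧ (¬(3*store(a, acc + 3, c - 4)[y] > -7))
Answer: WP = 3*a[y] + z < 7 ∧ a[y] + y ≠ 5 ∧ (¬(3*store(a, acc + 3, c - 4)[y] > -7))


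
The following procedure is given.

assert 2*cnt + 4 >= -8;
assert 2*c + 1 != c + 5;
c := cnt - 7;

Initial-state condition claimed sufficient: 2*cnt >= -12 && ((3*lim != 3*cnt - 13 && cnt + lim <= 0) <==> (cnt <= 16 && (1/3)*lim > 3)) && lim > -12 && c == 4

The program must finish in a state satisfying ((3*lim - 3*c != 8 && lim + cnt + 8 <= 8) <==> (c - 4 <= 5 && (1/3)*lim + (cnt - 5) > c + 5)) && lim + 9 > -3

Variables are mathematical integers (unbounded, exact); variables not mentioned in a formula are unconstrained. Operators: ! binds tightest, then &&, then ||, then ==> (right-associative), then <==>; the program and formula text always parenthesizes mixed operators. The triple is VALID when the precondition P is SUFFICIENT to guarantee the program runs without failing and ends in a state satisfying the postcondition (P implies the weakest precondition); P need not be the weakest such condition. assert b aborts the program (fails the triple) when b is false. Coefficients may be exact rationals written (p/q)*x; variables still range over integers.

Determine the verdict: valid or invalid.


Working backward. After the program, the postcondition ((3*lim - 3*c != 8 && lim + cnt + 8 <= 8) <==> (c - 4 <= 5 && (1/3)*lim + (cnt - 5) > c + 5)) && lim + 9 > -3 must hold; in canonical form it is ((3*lim != 3*c + 8 && cnt + lim <= 0) <==> (c <= 9 && cnt + (1/3)*lim > c + 10)) && lim > -12.
Before c := cnt - 7: ((3*lim != 3*cnt - 13 && cnt + lim <= 0) <==> (cnt <= 16 && (1/3)*lim > 3)) && lim > -12
Before assert 2*c + 1 != c + 5: c != 4 && ((3*lim != 3*cnt - 13 && cnt + lim <= 0) <==> (cnt <= 16 && (1/3)*lim > 3)) && lim > -12
Before assert 2*cnt + 4 >= -8: 2*cnt >= -12 && c != 4 && ((3*lim != 3*cnt - 13 && cnt + lim <= 0) <==> (cnt <= 16 && (1/3)*lim > 3)) && lim > -12
The weakest precondition is 2*cnt >= -12 && c != 4 && ((3*lim != 3*cnt - 13 && cnt + lim <= 0) <==> (cnt <= 16 && (1/3)*lim > 3)) && lim > -12.
Check whether 2*cnt >= -12 && ((3*lim != 3*cnt - 13 && cnt + lim <= 0) <==> (cnt <= 16 && (1/3)*lim > 3)) && lim > -12 && c == 4 implies it.
Countermodel: at the initial state c = 4, cnt = 17, lim = 10, the precondition holds but the weakest precondition fails.
Answer: invalid
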